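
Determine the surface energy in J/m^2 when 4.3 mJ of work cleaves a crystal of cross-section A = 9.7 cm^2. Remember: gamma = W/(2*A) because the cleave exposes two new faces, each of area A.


Convert: A = 9.7 cm^2 = 0.00097 m^2, W = 4.3 mJ = 0.0043 J
Cleaving exposes two faces of area A, so total new surface = 2*A and gamma = W / (2*A)
gamma = 0.0043 / (2 * 0.00097)
gamma = 2.216 J/m^2

2.216


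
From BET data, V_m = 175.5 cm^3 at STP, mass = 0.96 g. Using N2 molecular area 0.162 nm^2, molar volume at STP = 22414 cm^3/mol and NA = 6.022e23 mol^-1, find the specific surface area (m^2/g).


Number of moles in monolayer = V_m / 22414 = 175.5 / 22414 = 0.00782993
Number of molecules = moles * NA = 0.00782993 * 6.022e23
SA = molecules * sigma / mass
SA = (175.5 / 22414) * 6.022e23 * 0.162e-18 / 0.96
SA = 795.7 m^2/g

795.7


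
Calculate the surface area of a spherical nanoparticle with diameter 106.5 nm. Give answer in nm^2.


Radius r = 106.5/2 = 53.25 nm
Surface area SA = 4 * pi * r^2
SA = 4 * pi * (53.25)^2
SA = 35632.73 nm^2

35632.73


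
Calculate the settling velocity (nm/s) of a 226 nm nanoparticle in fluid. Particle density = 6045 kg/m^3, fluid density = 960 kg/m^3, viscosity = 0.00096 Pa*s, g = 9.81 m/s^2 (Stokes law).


Radius R = 226/2 nm = 1.13e-07 m
Density difference = 6045 - 960 = 5085 kg/m^3
v = 2 * R^2 * (rho_p - rho_f) * g / (9 * eta)
v = 2 * (1.13e-07)^2 * 5085 * 9.81 / (9 * 0.00096)
v = 1.47446e-07 m/s = 147.446 nm/s

147.446


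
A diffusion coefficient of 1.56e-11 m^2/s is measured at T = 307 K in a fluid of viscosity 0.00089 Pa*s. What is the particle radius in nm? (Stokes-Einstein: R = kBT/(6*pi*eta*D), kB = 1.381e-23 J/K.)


Stokes-Einstein: R = kB*T / (6*pi*eta*D)
R = 1.381e-23 * 307 / (6 * pi * 0.00089 * 1.56e-11)
R = 1.62e-08 m = 16.2 nm

16.2


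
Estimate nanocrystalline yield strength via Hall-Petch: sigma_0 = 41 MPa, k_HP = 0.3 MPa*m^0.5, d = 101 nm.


d = 101 nm = 1.01e-07 m
sqrt(d) = 0.000317805
Hall-Petch contribution = k / sqrt(d) = 0.3 / 0.000317805 = 944.0 MPa
sigma = sigma_0 + k/sqrt(d) = 41 + 944.0 = 985.0 MPa

985.0


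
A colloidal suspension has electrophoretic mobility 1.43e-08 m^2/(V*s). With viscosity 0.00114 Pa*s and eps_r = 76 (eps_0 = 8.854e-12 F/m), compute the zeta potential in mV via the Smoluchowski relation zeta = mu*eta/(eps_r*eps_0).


Smoluchowski equation: zeta = mu * eta / (eps_r * eps_0)
zeta = 1.43e-08 * 0.00114 / (76 * 8.854e-12)
zeta = 0.024226 V = 24.23 mV

24.23


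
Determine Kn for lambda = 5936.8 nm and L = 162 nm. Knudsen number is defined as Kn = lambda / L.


Knudsen number Kn = lambda / L
Kn = 5936.8 / 162
Kn = 36.6469

36.6469


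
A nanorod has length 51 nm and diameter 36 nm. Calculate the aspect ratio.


Aspect ratio AR = length / diameter
AR = 51 / 36
AR = 1.42

1.42


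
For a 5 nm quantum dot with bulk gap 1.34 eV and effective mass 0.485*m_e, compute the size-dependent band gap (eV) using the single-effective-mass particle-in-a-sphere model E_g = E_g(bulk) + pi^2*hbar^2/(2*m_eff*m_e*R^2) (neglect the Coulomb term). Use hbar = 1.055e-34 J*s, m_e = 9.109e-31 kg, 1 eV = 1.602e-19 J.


Radius R = 5/2 nm = 2.5e-09 m
Confinement energy dE = pi^2 * hbar^2 / (2 * m_eff * m_e * R^2)
dE = pi^2 * (1.055e-34)^2 / (2 * 0.485 * 9.109e-31 * (2.5e-09)^2) J, divided by 1.602e-19 J/eV
dE = 0.1242 eV
Total band gap = E_g(bulk) + dE = 1.34 + 0.1242 = 1.4642 eV

1.4642


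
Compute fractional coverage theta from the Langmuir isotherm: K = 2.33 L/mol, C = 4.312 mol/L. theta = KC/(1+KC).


Langmuir isotherm: theta = K*C / (1 + K*C)
K*C = 2.33 * 4.312 = 10.04696
theta = 10.04696 / (1 + 10.04696) = 10.04696 / 11.04696
theta = 0.9095

0.9095


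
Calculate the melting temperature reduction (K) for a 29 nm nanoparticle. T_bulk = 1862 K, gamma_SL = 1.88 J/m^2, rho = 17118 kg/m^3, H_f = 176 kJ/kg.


Radius R = 29/2 = 14.5 nm = 1.45e-08 m
Convert H_f = 176 kJ/kg = 176000 J/kg
dT = 2 * gamma_SL * T_bulk / (rho * H_f * R)
dT = 2 * 1.88 * 1862 / (17118 * 176000 * 1.45e-08)
dT = 160.3 K

160.3


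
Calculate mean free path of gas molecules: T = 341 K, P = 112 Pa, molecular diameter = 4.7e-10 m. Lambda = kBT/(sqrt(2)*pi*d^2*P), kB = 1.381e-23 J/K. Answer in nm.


Mean free path: lambda = kB*T / (sqrt(2) * pi * d^2 * P)
lambda = 1.381e-23 * 341 / (sqrt(2) * pi * (4.7e-10)^2 * 112)
lambda = 4.2842e-05 m
lambda = 42841.97 nm

42841.97


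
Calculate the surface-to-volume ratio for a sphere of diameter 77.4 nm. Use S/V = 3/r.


Radius r = 77.4/2 = 38.7 nm
S/V = 3 / r = 3 / 38.7
S/V = 0.0775 nm^-1

0.0775


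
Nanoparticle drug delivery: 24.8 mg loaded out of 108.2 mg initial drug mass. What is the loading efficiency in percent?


Drug loading efficiency = (drug loaded / drug initial) * 100
DLE = 24.8 / 108.2 * 100
DLE = 0.2292 * 100
DLE = 22.92%

22.92


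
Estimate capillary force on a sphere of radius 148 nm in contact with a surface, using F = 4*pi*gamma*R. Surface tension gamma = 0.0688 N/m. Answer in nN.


Convert radius: R = 148 nm = 1.48e-07 m
F = 4 * pi * gamma * R
F = 4 * pi * 0.0688 * 1.48e-07
F = 1.27956e-07 N = 127.9558 nN

127.9558


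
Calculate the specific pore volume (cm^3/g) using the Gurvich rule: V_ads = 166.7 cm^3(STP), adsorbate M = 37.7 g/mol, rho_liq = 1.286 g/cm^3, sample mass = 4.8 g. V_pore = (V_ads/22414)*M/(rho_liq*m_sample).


Moles adsorbed n = V_ads / 22414 = 166.7 / 22414 = 7.437316e-03 mol
Liquid volume V_liq = n * M / rho_liq = 7.437316e-03 * 37.7 / 1.286 = 0.21803 cm^3
Specific pore volume V_pore = V_liq / m_sample = 0.21803 / 4.8
V_pore = 0.0454 cm^3/g

0.0454


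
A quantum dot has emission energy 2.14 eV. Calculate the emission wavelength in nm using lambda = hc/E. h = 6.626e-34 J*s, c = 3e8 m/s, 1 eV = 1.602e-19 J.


Convert energy: E = 2.14 eV = 2.14 * 1.602e-19 = 3.42828e-19 J
lambda = h*c / E = 6.626e-34 * 3e8 / 3.42828e-19
lambda = 5.79824e-07 m = 579.8 nm

579.8


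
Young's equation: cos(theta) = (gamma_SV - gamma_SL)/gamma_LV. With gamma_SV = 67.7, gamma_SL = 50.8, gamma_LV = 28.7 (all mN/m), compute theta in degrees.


cos(theta) = (gamma_SV - gamma_SL) / gamma_LV
cos(theta) = (67.7 - 50.8) / 28.7
cos(theta) = 0.58885
theta = arccos(0.58885) = 53.92 degrees

53.92


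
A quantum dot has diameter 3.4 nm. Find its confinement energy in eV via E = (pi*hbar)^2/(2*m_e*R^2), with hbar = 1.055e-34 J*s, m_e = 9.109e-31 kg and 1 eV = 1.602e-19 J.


Radius R = 3.4/2 = 1.7 nm = 1.7e-09 m
E = (pi * 1.055e-34)^2 / (2 * 9.109e-31 * (1.7e-09)^2)
E(J) = 2.08644e-20
E = E(J) / 1.602e-19 = 0.1302 eV

0.1302


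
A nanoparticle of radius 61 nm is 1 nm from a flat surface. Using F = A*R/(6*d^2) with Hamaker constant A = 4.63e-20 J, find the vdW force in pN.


Convert to SI: R = 61 nm = 6.1e-08 m, d = 1 nm = 1e-09 m
F = A * R / (6 * d^2)
F = 4.63e-20 * 6.1e-08 / (6 * (1e-09)^2)
F = 4.70717e-10 N = 470.717 pN

470.717


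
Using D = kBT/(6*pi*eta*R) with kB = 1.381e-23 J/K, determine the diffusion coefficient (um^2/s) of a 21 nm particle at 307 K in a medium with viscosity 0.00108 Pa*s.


Radius R = 21/2 = 10.5 nm = 1.05e-08 m
D = kB*T / (6*pi*eta*R)
D = 1.381e-23 * 307 / (6 * pi * 0.00108 * 1.05e-08)
D = 1.98343e-11 m^2/s = 19.834 um^2/s

19.834


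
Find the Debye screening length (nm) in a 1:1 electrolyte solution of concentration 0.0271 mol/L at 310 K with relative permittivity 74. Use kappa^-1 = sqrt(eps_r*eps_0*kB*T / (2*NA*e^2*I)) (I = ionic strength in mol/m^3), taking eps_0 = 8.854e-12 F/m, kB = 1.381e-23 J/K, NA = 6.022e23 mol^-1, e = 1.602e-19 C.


Ionic strength I = 0.0271 * 1^2 * 1000 = 27.1 mol/m^3
kappa^-1 = sqrt(74 * 8.854e-12 * 1.381e-23 * 310 / (2 * 6.022e23 * (1.602e-19)^2 * 27.1))
kappa^-1 = 1.83 nm

1.83


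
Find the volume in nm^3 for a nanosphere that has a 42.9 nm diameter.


Radius r = 42.9/2 = 21.45 nm
Volume V = (4/3) * pi * r^3
V = (4/3) * pi * (21.45)^3
V = 41340.0 nm^3

41340.0


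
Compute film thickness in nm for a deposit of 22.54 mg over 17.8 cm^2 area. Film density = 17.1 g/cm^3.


Convert: m = 22.54 mg = 2.2540e-05 kg, A = 17.8 cm^2 = 1.7800e-03 m^2, rho = 17.1 g/cm^3 = 17100 kg/m^3
t = m / (A * rho)
t = 2.2540e-05 / (1.7800e-03 * 17100)
t = 7.4052e-07 m = 740.5 nm

740.5


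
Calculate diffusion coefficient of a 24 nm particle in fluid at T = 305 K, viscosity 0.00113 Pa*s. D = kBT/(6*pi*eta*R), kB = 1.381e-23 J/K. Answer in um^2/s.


Radius R = 24/2 = 12 nm = 1.2e-08 m
D = kB*T / (6*pi*eta*R)
D = 1.381e-23 * 305 / (6 * pi * 0.00113 * 1.2e-08)
D = 1.64791e-11 m^2/s = 16.479 um^2/s

16.479


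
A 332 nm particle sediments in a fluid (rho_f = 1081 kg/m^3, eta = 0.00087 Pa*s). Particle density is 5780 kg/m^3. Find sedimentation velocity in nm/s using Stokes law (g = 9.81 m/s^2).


Radius R = 332/2 nm = 1.66e-07 m
Density difference = 5780 - 1081 = 4699 kg/m^3
v = 2 * R^2 * (rho_p - rho_f) * g / (9 * eta)
v = 2 * (1.66e-07)^2 * 4699 * 9.81 / (9 * 0.00087)
v = 3.24458e-07 m/s = 324.4583 nm/s

324.4583


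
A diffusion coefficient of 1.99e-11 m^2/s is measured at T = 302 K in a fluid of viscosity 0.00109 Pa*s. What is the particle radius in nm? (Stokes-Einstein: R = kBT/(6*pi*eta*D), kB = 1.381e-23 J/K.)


Stokes-Einstein: R = kB*T / (6*pi*eta*D)
R = 1.381e-23 * 302 / (6 * pi * 0.00109 * 1.99e-11)
R = 1.02005e-08 m = 10.2 nm

10.2


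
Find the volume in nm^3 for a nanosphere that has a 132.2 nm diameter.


Radius r = 132.2/2 = 66.1 nm
Volume V = (4/3) * pi * r^3
V = (4/3) * pi * (66.1)^3
V = 1209742.64 nm^3

1209742.64


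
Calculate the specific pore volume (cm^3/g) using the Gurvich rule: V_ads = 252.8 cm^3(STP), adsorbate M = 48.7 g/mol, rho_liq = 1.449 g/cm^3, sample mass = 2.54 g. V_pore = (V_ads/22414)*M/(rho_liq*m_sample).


Moles adsorbed n = V_ads / 22414 = 252.8 / 22414 = 1.127867e-02 mol
Liquid volume V_liq = n * M / rho_liq = 1.127867e-02 * 48.7 / 1.449 = 0.37907 cm^3
Specific pore volume V_pore = V_liq / m_sample = 0.37907 / 2.54
V_pore = 0.1492 cm^3/g

0.1492


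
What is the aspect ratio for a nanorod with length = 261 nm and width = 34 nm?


Aspect ratio AR = length / diameter
AR = 261 / 34
AR = 7.68

7.68


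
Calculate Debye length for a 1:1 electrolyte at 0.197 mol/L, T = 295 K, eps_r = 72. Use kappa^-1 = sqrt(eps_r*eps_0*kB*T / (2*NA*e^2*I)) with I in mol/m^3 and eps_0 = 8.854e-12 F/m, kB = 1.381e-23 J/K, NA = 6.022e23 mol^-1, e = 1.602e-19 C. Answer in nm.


Ionic strength I = 0.197 * 1^2 * 1000 = 197 mol/m^3
kappa^-1 = sqrt(72 * 8.854e-12 * 1.381e-23 * 295 / (2 * 6.022e23 * (1.602e-19)^2 * 197))
kappa^-1 = 0.653 nm

0.653


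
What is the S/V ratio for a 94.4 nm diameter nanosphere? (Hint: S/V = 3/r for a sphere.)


Radius r = 94.4/2 = 47.2 nm
S/V = 3 / r = 3 / 47.2
S/V = 0.0636 nm^-1

0.0636


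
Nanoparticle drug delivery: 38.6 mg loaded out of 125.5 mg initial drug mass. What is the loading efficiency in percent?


Drug loading efficiency = (drug loaded / drug initial) * 100
DLE = 38.6 / 125.5 * 100
DLE = 0.3076 * 100
DLE = 30.76%

30.76


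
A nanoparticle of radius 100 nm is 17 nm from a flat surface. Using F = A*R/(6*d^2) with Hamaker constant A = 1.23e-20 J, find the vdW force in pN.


Convert to SI: R = 100 nm = 1e-07 m, d = 17 nm = 1.7e-08 m
F = A * R / (6 * d^2)
F = 1.23e-20 * 1e-07 / (6 * (1.7e-08)^2)
F = 7.09343e-13 N = 0.709 pN

0.709


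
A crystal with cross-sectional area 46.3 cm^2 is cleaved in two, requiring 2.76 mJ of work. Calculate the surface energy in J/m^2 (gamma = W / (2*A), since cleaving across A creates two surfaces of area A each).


Convert: A = 46.3 cm^2 = 0.00463 m^2, W = 2.76 mJ = 0.00276 J
Cleaving exposes two faces of area A, so total new surface = 2*A and gamma = W / (2*A)
gamma = 0.00276 / (2 * 0.00463)
gamma = 0.298 J/m^2

0.298


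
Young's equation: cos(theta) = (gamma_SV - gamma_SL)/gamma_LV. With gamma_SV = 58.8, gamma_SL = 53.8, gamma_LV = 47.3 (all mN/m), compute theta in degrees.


cos(theta) = (gamma_SV - gamma_SL) / gamma_LV
cos(theta) = (58.8 - 53.8) / 47.3
cos(theta) = 0.105708
theta = arccos(0.105708) = 83.93 degrees

83.93


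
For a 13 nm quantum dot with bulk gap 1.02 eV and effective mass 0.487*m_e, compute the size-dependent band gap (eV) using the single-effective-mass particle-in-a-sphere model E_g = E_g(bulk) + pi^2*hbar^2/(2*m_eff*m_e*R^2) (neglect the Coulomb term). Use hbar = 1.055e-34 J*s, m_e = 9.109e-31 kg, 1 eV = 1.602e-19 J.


Radius R = 13/2 nm = 6.5e-09 m
Confinement energy dE = pi^2 * hbar^2 / (2 * m_eff * m_e * R^2)
dE = pi^2 * (1.055e-34)^2 / (2 * 0.487 * 9.109e-31 * (6.5e-09)^2) J, divided by 1.602e-19 J/eV
dE = 0.0183 eV
Total band gap = E_g(bulk) + dE = 1.02 + 0.0183 = 1.0383 eV

1.0383


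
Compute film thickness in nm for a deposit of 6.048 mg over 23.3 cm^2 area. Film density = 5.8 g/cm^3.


Convert: m = 6.048 mg = 6.0480e-06 kg, A = 23.3 cm^2 = 2.3300e-03 m^2, rho = 5.8 g/cm^3 = 5800 kg/m^3
t = m / (A * rho)
t = 6.0480e-06 / (2.3300e-03 * 5800)
t = 4.4754e-07 m = 447.5 nm

447.5


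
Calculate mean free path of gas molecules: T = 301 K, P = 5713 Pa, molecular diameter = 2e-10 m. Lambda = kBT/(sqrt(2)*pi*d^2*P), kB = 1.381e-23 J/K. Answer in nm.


Mean free path: lambda = kB*T / (sqrt(2) * pi * d^2 * P)
lambda = 1.381e-23 * 301 / (sqrt(2) * pi * (2e-10)^2 * 5713)
lambda = 4.09422e-06 m
lambda = 4094.22 nm

4094.22


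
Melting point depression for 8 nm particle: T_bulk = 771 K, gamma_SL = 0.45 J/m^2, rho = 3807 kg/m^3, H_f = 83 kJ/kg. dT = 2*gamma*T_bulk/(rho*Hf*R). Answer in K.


Radius R = 8/2 = 4 nm = 4e-09 m
Convert H_f = 83 kJ/kg = 83000 J/kg
dT = 2 * gamma_SL * T_bulk / (rho * H_f * R)
dT = 2 * 0.45 * 771 / (3807 * 83000 * 4e-09)
dT = 549.0 K

549.0


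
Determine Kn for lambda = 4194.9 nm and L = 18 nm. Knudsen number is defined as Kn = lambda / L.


Knudsen number Kn = lambda / L
Kn = 4194.9 / 18
Kn = 233.05

233.05


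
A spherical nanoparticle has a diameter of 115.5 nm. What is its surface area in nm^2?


Radius r = 115.5/2 = 57.75 nm
Surface area SA = 4 * pi * r^2
SA = 4 * pi * (57.75)^2
SA = 41909.63 nm^2

41909.63


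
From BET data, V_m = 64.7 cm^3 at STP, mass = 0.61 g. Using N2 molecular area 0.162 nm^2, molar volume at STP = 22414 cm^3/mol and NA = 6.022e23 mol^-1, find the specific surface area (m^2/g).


Number of moles in monolayer = V_m / 22414 = 64.7 / 22414 = 0.00288659
Number of molecules = moles * NA = 0.00288659 * 6.022e23
SA = molecules * sigma / mass
SA = (64.7 / 22414) * 6.022e23 * 0.162e-18 / 0.61
SA = 461.6 m^2/g

461.6


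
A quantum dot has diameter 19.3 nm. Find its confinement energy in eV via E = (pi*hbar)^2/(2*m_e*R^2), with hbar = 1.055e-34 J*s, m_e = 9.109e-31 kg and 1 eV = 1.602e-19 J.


Radius R = 19.3/2 = 9.65 nm = 9.65e-09 m
E = (pi * 1.055e-34)^2 / (2 * 9.109e-31 * (9.65e-09)^2)
E(J) = 6.47514e-22
E = E(J) / 1.602e-19 = 0.004 eV

0.004


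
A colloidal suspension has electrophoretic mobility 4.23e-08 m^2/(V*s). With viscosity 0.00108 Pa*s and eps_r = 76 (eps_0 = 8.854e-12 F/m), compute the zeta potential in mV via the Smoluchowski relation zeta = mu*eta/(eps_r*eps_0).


Smoluchowski equation: zeta = mu * eta / (eps_r * eps_0)
zeta = 4.23e-08 * 0.00108 / (76 * 8.854e-12)
zeta = 0.067891 V = 67.89 mV

67.89


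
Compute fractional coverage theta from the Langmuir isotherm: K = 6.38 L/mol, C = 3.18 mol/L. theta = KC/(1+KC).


Langmuir isotherm: theta = K*C / (1 + K*C)
K*C = 6.38 * 3.18 = 20.2884
theta = 20.2884 / (1 + 20.2884) = 20.2884 / 21.2884
theta = 0.953

0.953


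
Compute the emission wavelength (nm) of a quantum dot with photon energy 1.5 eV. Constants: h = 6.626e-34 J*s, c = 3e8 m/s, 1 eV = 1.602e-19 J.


Convert energy: E = 1.5 eV = 1.5 * 1.602e-19 = 2.403e-19 J
lambda = h*c / E = 6.626e-34 * 3e8 / 2.403e-19
lambda = 8.27216e-07 m = 827.2 nm

827.2


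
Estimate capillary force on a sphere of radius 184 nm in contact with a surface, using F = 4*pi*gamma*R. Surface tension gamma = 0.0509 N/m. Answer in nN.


Convert radius: R = 184 nm = 1.84e-07 m
F = 4 * pi * gamma * R
F = 4 * pi * 0.0509 * 1.84e-07
F = 1.17692e-07 N = 117.6916 nN

117.6916


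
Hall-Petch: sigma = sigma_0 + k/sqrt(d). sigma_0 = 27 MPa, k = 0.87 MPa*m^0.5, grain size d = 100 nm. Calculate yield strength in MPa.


d = 100 nm = 1e-07 m
sqrt(d) = 0.0003162278
Hall-Petch contribution = k / sqrt(d) = 0.87 / 0.0003162278 = 2751.2 MPa
sigma = sigma_0 + k/sqrt(d) = 27 + 2751.2 = 2778.2 MPa

2778.2


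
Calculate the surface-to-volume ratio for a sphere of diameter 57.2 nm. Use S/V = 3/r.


Radius r = 57.2/2 = 28.6 nm
S/V = 3 / r = 3 / 28.6
S/V = 0.1049 nm^-1

0.1049


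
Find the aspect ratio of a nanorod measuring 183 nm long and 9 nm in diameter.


Aspect ratio AR = length / diameter
AR = 183 / 9
AR = 20.33

20.33


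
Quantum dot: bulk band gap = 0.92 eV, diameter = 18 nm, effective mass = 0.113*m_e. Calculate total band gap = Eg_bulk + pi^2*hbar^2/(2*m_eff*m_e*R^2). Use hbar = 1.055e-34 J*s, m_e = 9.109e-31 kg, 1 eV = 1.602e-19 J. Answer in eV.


Radius R = 18/2 nm = 9e-09 m
Confinement energy dE = pi^2 * hbar^2 / (2 * m_eff * m_e * R^2)
dE = pi^2 * (1.055e-34)^2 / (2 * 0.113 * 9.109e-31 * (9e-09)^2) J, divided by 1.602e-19 J/eV
dE = 0.0411 eV
Total band gap = E_g(bulk) + dE = 0.92 + 0.0411 = 0.9611 eV

0.9611


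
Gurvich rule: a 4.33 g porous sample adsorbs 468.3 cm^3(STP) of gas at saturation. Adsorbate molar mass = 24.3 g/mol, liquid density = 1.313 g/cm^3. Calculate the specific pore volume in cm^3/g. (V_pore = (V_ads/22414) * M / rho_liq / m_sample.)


Moles adsorbed n = V_ads / 22414 = 468.3 / 22414 = 2.089319e-02 mol
Liquid volume V_liq = n * M / rho_liq = 2.089319e-02 * 24.3 / 1.313 = 0.38668 cm^3
Specific pore volume V_pore = V_liq / m_sample = 0.38668 / 4.33
V_pore = 0.0893 cm^3/g

0.0893


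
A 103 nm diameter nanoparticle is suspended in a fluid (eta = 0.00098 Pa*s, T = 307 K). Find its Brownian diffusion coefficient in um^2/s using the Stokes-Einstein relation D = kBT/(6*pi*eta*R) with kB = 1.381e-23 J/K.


Radius R = 103/2 = 51.5 nm = 5.15e-08 m
D = kB*T / (6*pi*eta*R)
D = 1.381e-23 * 307 / (6 * pi * 0.00098 * 5.15e-08)
D = 4.45654e-12 m^2/s = 4.457 um^2/s

4.457


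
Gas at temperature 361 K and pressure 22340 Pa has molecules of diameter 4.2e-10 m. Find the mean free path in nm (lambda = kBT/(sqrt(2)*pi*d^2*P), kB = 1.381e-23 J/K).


Mean free path: lambda = kB*T / (sqrt(2) * pi * d^2 * P)
lambda = 1.381e-23 * 361 / (sqrt(2) * pi * (4.2e-10)^2 * 22340)
lambda = 2.84744e-07 m
lambda = 284.74 nm

284.74


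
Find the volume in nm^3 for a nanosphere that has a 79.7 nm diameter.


Radius r = 79.7/2 = 39.85 nm
Volume V = (4/3) * pi * r^3
V = (4/3) * pi * (39.85)^3
V = 265077.94 nm^3

265077.94


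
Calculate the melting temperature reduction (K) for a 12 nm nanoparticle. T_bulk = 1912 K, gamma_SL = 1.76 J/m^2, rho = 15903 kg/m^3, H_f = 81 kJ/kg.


Radius R = 12/2 = 6 nm = 6e-09 m
Convert H_f = 81 kJ/kg = 81000 J/kg
dT = 2 * gamma_SL * T_bulk / (rho * H_f * R)
dT = 2 * 1.76 * 1912 / (15903 * 81000 * 6e-09)
dT = 870.8 K

870.8


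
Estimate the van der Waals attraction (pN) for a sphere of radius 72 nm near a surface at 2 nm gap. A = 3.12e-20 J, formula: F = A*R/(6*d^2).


Convert to SI: R = 72 nm = 7.2e-08 m, d = 2 nm = 2e-09 m
F = A * R / (6 * d^2)
F = 3.12e-20 * 7.2e-08 / (6 * (2e-09)^2)
F = 9.36e-11 N = 93.6 pN

93.6


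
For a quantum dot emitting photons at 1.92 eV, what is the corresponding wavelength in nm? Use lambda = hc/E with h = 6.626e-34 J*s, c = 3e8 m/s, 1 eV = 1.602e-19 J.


Convert energy: E = 1.92 eV = 1.92 * 1.602e-19 = 3.07584e-19 J
lambda = h*c / E = 6.626e-34 * 3e8 / 3.07584e-19
lambda = 6.46262e-07 m = 646.3 nm

646.3


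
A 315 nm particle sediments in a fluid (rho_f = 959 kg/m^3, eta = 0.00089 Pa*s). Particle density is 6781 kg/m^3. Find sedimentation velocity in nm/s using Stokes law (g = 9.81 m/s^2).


Radius R = 315/2 nm = 1.575e-07 m
Density difference = 6781 - 959 = 5822 kg/m^3
v = 2 * R^2 * (rho_p - rho_f) * g / (9 * eta)
v = 2 * (1.575e-07)^2 * 5822 * 9.81 / (9 * 0.00089)
v = 3.53753e-07 m/s = 353.7527 nm/s

353.7527


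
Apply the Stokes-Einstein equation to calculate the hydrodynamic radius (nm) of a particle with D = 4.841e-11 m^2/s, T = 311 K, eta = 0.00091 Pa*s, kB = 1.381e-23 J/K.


Stokes-Einstein: R = kB*T / (6*pi*eta*D)
R = 1.381e-23 * 311 / (6 * pi * 0.00091 * 4.841e-11)
R = 5.17221e-09 m = 5.17 nm

5.17


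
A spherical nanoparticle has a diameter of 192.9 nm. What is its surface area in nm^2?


Radius r = 192.9/2 = 96.45 nm
Surface area SA = 4 * pi * r^2
SA = 4 * pi * (96.45)^2
SA = 116899.95 nm^2

116899.95


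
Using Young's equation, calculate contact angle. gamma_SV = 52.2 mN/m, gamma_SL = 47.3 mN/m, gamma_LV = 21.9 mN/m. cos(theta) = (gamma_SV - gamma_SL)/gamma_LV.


cos(theta) = (gamma_SV - gamma_SL) / gamma_LV
cos(theta) = (52.2 - 47.3) / 21.9
cos(theta) = 0.223744
theta = arccos(0.223744) = 77.07 degrees

77.07


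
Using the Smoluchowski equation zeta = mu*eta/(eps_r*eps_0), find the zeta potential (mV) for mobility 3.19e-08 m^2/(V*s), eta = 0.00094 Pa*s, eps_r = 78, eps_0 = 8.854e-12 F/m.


Smoluchowski equation: zeta = mu * eta / (eps_r * eps_0)
zeta = 3.19e-08 * 0.00094 / (78 * 8.854e-12)
zeta = 0.043419 V = 43.42 mV

43.42


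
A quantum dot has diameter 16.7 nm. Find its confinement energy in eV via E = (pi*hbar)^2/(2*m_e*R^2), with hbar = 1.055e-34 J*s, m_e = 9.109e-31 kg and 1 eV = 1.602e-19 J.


Radius R = 16.7/2 = 8.35 nm = 8.35e-09 m
E = (pi * 1.055e-34)^2 / (2 * 9.109e-31 * (8.35e-09)^2)
E(J) = 8.64831e-22
E = E(J) / 1.602e-19 = 0.0054 eV

0.0054


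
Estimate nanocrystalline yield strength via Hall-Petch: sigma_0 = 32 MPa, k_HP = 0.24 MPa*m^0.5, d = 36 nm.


d = 36 nm = 3.6e-08 m
sqrt(d) = 0.0001897367
Hall-Petch contribution = k / sqrt(d) = 0.24 / 0.0001897367 = 1264.9 MPa
sigma = sigma_0 + k/sqrt(d) = 32 + 1264.9 = 1296.9 MPa

1296.9


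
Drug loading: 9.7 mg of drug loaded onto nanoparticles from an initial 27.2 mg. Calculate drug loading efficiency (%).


Drug loading efficiency = (drug loaded / drug initial) * 100
DLE = 9.7 / 27.2 * 100
DLE = 0.3566 * 100
DLE = 35.66%

35.66


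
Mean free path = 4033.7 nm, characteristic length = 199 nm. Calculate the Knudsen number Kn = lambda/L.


Knudsen number Kn = lambda / L
Kn = 4033.7 / 199
Kn = 20.2698

20.2698


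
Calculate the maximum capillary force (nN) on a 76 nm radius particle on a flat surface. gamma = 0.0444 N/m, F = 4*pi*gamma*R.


Convert radius: R = 76 nm = 7.6e-08 m
F = 4 * pi * gamma * R
F = 4 * pi * 0.0444 * 7.6e-08
F = 4.2404e-08 N = 42.404 nN

42.404


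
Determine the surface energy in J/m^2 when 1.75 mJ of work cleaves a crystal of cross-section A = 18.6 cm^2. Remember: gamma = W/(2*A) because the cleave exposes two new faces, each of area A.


Convert: A = 18.6 cm^2 = 0.00186 m^2, W = 1.75 mJ = 0.00175 J
Cleaving exposes two faces of area A, so total new surface = 2*A and gamma = W / (2*A)
gamma = 0.00175 / (2 * 0.00186)
gamma = 0.47 J/m^2

0.47


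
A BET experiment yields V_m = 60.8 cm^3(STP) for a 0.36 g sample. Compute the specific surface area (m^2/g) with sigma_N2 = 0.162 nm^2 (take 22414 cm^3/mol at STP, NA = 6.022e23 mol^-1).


Number of moles in monolayer = V_m / 22414 = 60.8 / 22414 = 0.00271259
Number of molecules = moles * NA = 0.00271259 * 6.022e23
SA = molecules * sigma / mass
SA = (60.8 / 22414) * 6.022e23 * 0.162e-18 / 0.36
SA = 735.1 m^2/g

735.1


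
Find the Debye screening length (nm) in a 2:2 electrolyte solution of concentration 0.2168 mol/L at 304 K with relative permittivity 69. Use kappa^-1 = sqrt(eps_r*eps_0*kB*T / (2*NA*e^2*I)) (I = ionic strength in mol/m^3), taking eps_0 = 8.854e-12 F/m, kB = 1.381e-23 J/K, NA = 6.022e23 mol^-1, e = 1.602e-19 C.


Ionic strength I = 0.2168 * 2^2 * 1000 = 867.2 mol/m^3
kappa^-1 = sqrt(69 * 8.854e-12 * 1.381e-23 * 304 / (2 * 6.022e23 * (1.602e-19)^2 * 867.2))
kappa^-1 = 0.309 nm

0.309


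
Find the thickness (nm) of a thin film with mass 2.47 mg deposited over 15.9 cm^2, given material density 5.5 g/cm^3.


Convert: m = 2.47 mg = 2.4700e-06 kg, A = 15.9 cm^2 = 1.5900e-03 m^2, rho = 5.5 g/cm^3 = 5500 kg/m^3
t = m / (A * rho)
t = 2.4700e-06 / (1.5900e-03 * 5500)
t = 2.8245e-07 m = 282.4 nm

282.4


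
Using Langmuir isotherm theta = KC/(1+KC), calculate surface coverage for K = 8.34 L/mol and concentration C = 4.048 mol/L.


Langmuir isotherm: theta = K*C / (1 + K*C)
K*C = 8.34 * 4.048 = 33.76032
theta = 33.76032 / (1 + 33.76032) = 33.76032 / 34.76032
theta = 0.9712

0.9712


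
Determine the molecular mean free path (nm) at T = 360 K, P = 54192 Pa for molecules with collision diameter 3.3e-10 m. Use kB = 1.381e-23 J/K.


Mean free path: lambda = kB*T / (sqrt(2) * pi * d^2 * P)
lambda = 1.381e-23 * 360 / (sqrt(2) * pi * (3.3e-10)^2 * 54192)
lambda = 1.89613e-07 m
lambda = 189.61 nm

189.61


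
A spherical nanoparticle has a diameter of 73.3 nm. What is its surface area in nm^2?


Radius r = 73.3/2 = 36.65 nm
Surface area SA = 4 * pi * r^2
SA = 4 * pi * (36.65)^2
SA = 16879.43 nm^2

16879.43


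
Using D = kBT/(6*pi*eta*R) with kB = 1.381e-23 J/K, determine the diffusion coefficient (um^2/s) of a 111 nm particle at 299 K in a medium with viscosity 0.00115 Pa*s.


Radius R = 111/2 = 55.5 nm = 5.55e-08 m
D = kB*T / (6*pi*eta*R)
D = 1.381e-23 * 299 / (6 * pi * 0.00115 * 5.55e-08)
D = 3.4322e-12 m^2/s = 3.432 um^2/s

3.432


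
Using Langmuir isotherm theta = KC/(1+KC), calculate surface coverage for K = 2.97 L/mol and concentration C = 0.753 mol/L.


Langmuir isotherm: theta = K*C / (1 + K*C)
K*C = 2.97 * 0.753 = 2.23641
theta = 2.23641 / (1 + 2.23641) = 2.23641 / 3.23641
theta = 0.691

0.691


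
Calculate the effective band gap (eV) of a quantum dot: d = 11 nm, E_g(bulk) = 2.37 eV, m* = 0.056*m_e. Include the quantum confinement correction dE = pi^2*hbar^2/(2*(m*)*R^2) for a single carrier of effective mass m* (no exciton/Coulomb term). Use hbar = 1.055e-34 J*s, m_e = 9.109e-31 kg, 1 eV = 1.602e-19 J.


Radius R = 11/2 nm = 5.5e-09 m
Confinement energy dE = pi^2 * hbar^2 / (2 * m_eff * m_e * R^2)
dE = pi^2 * (1.055e-34)^2 / (2 * 0.056 * 9.109e-31 * (5.5e-09)^2) J, divided by 1.602e-19 J/eV
dE = 0.2222 eV
Total band gap = E_g(bulk) + dE = 2.37 + 0.2222 = 2.5922 eV

2.5922


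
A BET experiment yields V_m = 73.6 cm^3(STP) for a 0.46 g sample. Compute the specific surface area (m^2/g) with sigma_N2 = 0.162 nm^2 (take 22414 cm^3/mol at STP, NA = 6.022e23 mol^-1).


Number of moles in monolayer = V_m / 22414 = 73.6 / 22414 = 0.00328366
Number of molecules = moles * NA = 0.00328366 * 6.022e23
SA = molecules * sigma / mass
SA = (73.6 / 22414) * 6.022e23 * 0.162e-18 / 0.46
SA = 696.4 m^2/g

696.4


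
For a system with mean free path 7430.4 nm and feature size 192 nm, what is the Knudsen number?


Knudsen number Kn = lambda / L
Kn = 7430.4 / 192
Kn = 38.7

38.7


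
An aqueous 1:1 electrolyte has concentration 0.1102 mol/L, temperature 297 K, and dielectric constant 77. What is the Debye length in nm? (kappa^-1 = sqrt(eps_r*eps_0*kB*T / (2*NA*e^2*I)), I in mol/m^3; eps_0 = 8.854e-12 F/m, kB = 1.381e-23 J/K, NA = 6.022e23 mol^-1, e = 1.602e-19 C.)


Ionic strength I = 0.1102 * 1^2 * 1000 = 110.2 mol/m^3
kappa^-1 = sqrt(77 * 8.854e-12 * 1.381e-23 * 297 / (2 * 6.022e23 * (1.602e-19)^2 * 110.2))
kappa^-1 = 0.906 nm

0.906


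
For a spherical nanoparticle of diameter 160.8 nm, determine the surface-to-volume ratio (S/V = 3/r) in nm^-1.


Radius r = 160.8/2 = 80.4 nm
S/V = 3 / r = 3 / 80.4
S/V = 0.0373 nm^-1

0.0373


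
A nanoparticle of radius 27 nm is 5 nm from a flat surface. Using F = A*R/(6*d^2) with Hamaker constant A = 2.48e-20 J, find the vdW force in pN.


Convert to SI: R = 27 nm = 2.7e-08 m, d = 5 nm = 5e-09 m
F = A * R / (6 * d^2)
F = 2.48e-20 * 2.7e-08 / (6 * (5e-09)^2)
F = 4.464e-12 N = 4.464 pN

4.464


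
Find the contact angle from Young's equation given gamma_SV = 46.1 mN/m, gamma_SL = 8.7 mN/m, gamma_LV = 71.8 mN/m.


cos(theta) = (gamma_SV - gamma_SL) / gamma_LV
cos(theta) = (46.1 - 8.7) / 71.8
cos(theta) = 0.520891
theta = arccos(0.520891) = 58.61 degrees

58.61


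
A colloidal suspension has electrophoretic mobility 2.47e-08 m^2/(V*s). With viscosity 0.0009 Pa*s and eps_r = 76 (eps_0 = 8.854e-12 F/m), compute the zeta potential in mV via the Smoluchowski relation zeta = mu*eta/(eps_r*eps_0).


Smoluchowski equation: zeta = mu * eta / (eps_r * eps_0)
zeta = 2.47e-08 * 0.0009 / (76 * 8.854e-12)
zeta = 0.033036 V = 33.04 mV

33.04


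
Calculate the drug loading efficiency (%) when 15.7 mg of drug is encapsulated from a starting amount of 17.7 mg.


Drug loading efficiency = (drug loaded / drug initial) * 100
DLE = 15.7 / 17.7 * 100
DLE = 0.887 * 100
DLE = 88.7%

88.7


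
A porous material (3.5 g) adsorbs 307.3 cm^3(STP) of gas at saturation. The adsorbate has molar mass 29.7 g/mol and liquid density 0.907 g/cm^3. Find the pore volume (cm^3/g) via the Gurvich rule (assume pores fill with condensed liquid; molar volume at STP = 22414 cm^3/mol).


Moles adsorbed n = V_ads / 22414 = 307.3 / 22414 = 1.371018e-02 mol
Liquid volume V_liq = n * M / rho_liq = 1.371018e-02 * 29.7 / 0.907 = 0.44894 cm^3
Specific pore volume V_pore = V_liq / m_sample = 0.44894 / 3.5
V_pore = 0.1283 cm^3/g

0.1283


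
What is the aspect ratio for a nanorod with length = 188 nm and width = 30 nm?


Aspect ratio AR = length / diameter
AR = 188 / 30
AR = 6.27

6.27


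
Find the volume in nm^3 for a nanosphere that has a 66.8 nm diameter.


Radius r = 66.8/2 = 33.4 nm
Volume V = (4/3) * pi * r^3
V = (4/3) * pi * (33.4)^3
V = 156073.08 nm^3

156073.08


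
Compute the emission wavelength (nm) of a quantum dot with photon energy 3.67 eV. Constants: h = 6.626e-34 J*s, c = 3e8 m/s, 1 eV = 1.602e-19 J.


Convert energy: E = 3.67 eV = 3.67 * 1.602e-19 = 5.87934e-19 J
lambda = h*c / E = 6.626e-34 * 3e8 / 5.87934e-19
lambda = 3.38099e-07 m = 338.1 nm

338.1


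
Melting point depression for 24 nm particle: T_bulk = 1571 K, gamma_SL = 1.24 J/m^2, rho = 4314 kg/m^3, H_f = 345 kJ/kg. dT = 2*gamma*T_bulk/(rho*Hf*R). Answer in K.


Radius R = 24/2 = 12 nm = 1.2e-08 m
Convert H_f = 345 kJ/kg = 345000 J/kg
dT = 2 * gamma_SL * T_bulk / (rho * H_f * R)
dT = 2 * 1.24 * 1571 / (4314 * 345000 * 1.2e-08)
dT = 218.1 K

218.1


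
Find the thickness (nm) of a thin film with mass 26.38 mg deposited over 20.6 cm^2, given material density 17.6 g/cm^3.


Convert: m = 26.38 mg = 2.6380e-05 kg, A = 20.6 cm^2 = 2.0600e-03 m^2, rho = 17.6 g/cm^3 = 17600 kg/m^3
t = m / (A * rho)
t = 2.6380e-05 / (2.0600e-03 * 17600)
t = 7.2760e-07 m = 727.6 nm

727.6


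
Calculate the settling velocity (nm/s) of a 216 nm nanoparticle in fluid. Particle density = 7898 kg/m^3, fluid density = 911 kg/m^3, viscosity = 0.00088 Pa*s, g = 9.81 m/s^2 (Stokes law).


Radius R = 216/2 nm = 1.08e-07 m
Density difference = 7898 - 911 = 6987 kg/m^3
v = 2 * R^2 * (rho_p - rho_f) * g / (9 * eta)
v = 2 * (1.08e-07)^2 * 6987 * 9.81 / (9 * 0.00088)
v = 2.01889e-07 m/s = 201.8887 nm/s

201.8887


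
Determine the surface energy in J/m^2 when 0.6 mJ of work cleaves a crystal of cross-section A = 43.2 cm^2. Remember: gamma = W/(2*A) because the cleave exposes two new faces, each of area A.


Convert: A = 43.2 cm^2 = 0.00432 m^2, W = 0.6 mJ = 0.0006 J
Cleaving exposes two faces of area A, so total new surface = 2*A and gamma = W / (2*A)
gamma = 0.0006 / (2 * 0.00432)
gamma = 0.069 J/m^2

0.069


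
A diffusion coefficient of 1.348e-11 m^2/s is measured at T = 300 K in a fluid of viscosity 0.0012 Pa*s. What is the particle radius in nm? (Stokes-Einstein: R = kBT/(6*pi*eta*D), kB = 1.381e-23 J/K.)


Stokes-Einstein: R = kB*T / (6*pi*eta*D)
R = 1.381e-23 * 300 / (6 * pi * 0.0012 * 1.348e-11)
R = 1.35876e-08 m = 13.59 nm

13.59


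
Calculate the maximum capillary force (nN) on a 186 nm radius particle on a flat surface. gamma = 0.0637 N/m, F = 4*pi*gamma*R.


Convert radius: R = 186 nm = 1.86e-07 m
F = 4 * pi * gamma * R
F = 4 * pi * 0.0637 * 1.86e-07
F = 1.48889e-07 N = 148.8889 nN

148.8889


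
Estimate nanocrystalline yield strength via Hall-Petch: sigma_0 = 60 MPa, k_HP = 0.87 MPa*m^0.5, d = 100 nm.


d = 100 nm = 1e-07 m
sqrt(d) = 0.0003162278
Hall-Petch contribution = k / sqrt(d) = 0.87 / 0.0003162278 = 2751.2 MPa
sigma = sigma_0 + k/sqrt(d) = 60 + 2751.2 = 2811.2 MPa

2811.2


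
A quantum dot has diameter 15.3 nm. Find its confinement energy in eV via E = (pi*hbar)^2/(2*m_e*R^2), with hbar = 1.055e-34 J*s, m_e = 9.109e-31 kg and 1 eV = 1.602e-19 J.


Radius R = 15.3/2 = 7.65 nm = 7.65e-09 m
E = (pi * 1.055e-34)^2 / (2 * 9.109e-31 * (7.65e-09)^2)
E(J) = 1.03034e-21
E = E(J) / 1.602e-19 = 0.0064 eV

0.0064


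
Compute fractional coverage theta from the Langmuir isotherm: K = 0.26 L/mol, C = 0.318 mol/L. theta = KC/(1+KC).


Langmuir isotherm: theta = K*C / (1 + K*C)
K*C = 0.26 * 0.318 = 0.08268
theta = 0.08268 / (1 + 0.08268) = 0.08268 / 1.08268
theta = 0.0764

0.0764


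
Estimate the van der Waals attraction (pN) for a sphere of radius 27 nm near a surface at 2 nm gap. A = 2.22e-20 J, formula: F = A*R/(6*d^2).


Convert to SI: R = 27 nm = 2.7e-08 m, d = 2 nm = 2e-09 m
F = A * R / (6 * d^2)
F = 2.22e-20 * 2.7e-08 / (6 * (2e-09)^2)
F = 2.4975e-11 N = 24.975 pN

24.975


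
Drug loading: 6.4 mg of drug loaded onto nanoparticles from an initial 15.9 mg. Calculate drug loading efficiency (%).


Drug loading efficiency = (drug loaded / drug initial) * 100
DLE = 6.4 / 15.9 * 100
DLE = 0.4025 * 100
DLE = 40.25%

40.25


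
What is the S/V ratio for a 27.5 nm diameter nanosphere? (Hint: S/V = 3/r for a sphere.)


Radius r = 27.5/2 = 13.75 nm
S/V = 3 / r = 3 / 13.75
S/V = 0.2182 nm^-1

0.2182


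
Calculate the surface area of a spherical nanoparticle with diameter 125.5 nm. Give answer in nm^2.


Radius r = 125.5/2 = 62.75 nm
Surface area SA = 4 * pi * r^2
SA = 4 * pi * (62.75)^2
SA = 49480.87 nm^2

49480.87


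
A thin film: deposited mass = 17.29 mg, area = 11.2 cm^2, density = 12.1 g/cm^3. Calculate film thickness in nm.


Convert: m = 17.29 mg = 1.7290e-05 kg, A = 11.2 cm^2 = 1.1200e-03 m^2, rho = 12.1 g/cm^3 = 12100 kg/m^3
t = m / (A * rho)
t = 1.7290e-05 / (1.1200e-03 * 12100)
t = 1.2758e-06 m = 1275.8 nm

1275.8


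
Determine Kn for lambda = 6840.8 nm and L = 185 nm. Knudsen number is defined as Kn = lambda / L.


Knudsen number Kn = lambda / L
Kn = 6840.8 / 185
Kn = 36.9773

36.9773


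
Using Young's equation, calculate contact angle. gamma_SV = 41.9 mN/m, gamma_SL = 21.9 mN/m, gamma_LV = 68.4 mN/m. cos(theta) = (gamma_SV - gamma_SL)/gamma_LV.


cos(theta) = (gamma_SV - gamma_SL) / gamma_LV
cos(theta) = (41.9 - 21.9) / 68.4
cos(theta) = 0.292398
theta = arccos(0.292398) = 73.0 degrees

73.0


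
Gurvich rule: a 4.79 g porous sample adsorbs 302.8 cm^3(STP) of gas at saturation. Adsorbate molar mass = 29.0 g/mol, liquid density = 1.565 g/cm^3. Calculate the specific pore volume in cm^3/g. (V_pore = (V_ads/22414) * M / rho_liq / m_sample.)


Moles adsorbed n = V_ads / 22414 = 302.8 / 22414 = 1.350941e-02 mol
Liquid volume V_liq = n * M / rho_liq = 1.350941e-02 * 29.0 / 1.565 = 0.25033 cm^3
Specific pore volume V_pore = V_liq / m_sample = 0.25033 / 4.79
V_pore = 0.0523 cm^3/g

0.0523


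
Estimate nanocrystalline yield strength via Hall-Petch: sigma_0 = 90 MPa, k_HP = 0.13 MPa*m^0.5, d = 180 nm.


d = 180 nm = 1.8e-07 m
sqrt(d) = 0.0004242641
Hall-Petch contribution = k / sqrt(d) = 0.13 / 0.0004242641 = 306.4 MPa
sigma = sigma_0 + k/sqrt(d) = 90 + 306.4 = 396.4 MPa

396.4


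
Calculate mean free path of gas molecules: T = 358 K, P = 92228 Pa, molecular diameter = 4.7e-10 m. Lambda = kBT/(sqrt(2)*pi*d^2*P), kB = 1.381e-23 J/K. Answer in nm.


Mean free path: lambda = kB*T / (sqrt(2) * pi * d^2 * P)
lambda = 1.381e-23 * 358 / (sqrt(2) * pi * (4.7e-10)^2 * 92228)
lambda = 5.46202e-08 m
lambda = 54.62 nm

54.62


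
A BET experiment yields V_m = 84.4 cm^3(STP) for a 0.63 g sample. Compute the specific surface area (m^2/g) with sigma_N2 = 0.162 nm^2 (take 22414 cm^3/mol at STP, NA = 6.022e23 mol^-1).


Number of moles in monolayer = V_m / 22414 = 84.4 / 22414 = 0.0037655
Number of molecules = moles * NA = 0.0037655 * 6.022e23
SA = molecules * sigma / mass
SA = (84.4 / 22414) * 6.022e23 * 0.162e-18 / 0.63
SA = 583.1 m^2/g

583.1


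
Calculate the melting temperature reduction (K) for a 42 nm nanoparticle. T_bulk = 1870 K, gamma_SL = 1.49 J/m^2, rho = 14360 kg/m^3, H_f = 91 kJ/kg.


Radius R = 42/2 = 21 nm = 2.1e-08 m
Convert H_f = 91 kJ/kg = 91000 J/kg
dT = 2 * gamma_SL * T_bulk / (rho * H_f * R)
dT = 2 * 1.49 * 1870 / (14360 * 91000 * 2.1e-08)
dT = 203.1 K

203.1


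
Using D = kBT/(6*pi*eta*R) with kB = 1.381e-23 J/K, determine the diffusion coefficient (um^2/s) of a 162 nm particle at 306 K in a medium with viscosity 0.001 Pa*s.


Radius R = 162/2 = 81 nm = 8.1e-08 m
D = kB*T / (6*pi*eta*R)
D = 1.381e-23 * 306 / (6 * pi * 0.001 * 8.1e-08)
D = 2.76776e-12 m^2/s = 2.768 um^2/s

2.768


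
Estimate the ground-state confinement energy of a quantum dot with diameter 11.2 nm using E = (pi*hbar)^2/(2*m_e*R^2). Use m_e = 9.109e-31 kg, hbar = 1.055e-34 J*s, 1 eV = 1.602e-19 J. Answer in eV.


Radius R = 11.2/2 = 5.6 nm = 5.6e-09 m
E = (pi * 1.055e-34)^2 / (2 * 9.109e-31 * (5.6e-09)^2)
E(J) = 1.92277e-21
E = E(J) / 1.602e-19 = 0.012 eV

0.012


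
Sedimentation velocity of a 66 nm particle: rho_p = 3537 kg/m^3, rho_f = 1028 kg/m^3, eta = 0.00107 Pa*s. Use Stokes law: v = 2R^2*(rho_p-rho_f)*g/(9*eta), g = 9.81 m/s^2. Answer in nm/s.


Radius R = 66/2 nm = 3.3e-08 m
Density difference = 3537 - 1028 = 2509 kg/m^3
v = 2 * R^2 * (rho_p - rho_f) * g / (9 * eta)
v = 2 * (3.3e-08)^2 * 2509 * 9.81 / (9 * 0.00107)
v = 5.56674e-09 m/s = 5.5667 nm/s

5.5667


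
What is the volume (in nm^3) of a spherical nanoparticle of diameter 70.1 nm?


Radius r = 70.1/2 = 35.05 nm
Volume V = (4/3) * pi * r^3
V = (4/3) * pi * (35.05)^3
V = 180365.17 nm^3

180365.17


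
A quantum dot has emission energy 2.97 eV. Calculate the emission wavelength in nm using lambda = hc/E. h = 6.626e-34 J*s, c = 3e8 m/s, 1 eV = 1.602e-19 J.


Convert energy: E = 2.97 eV = 2.97 * 1.602e-19 = 4.75794e-19 J
lambda = h*c / E = 6.626e-34 * 3e8 / 4.75794e-19
lambda = 4.17786e-07 m = 417.8 nm

417.8


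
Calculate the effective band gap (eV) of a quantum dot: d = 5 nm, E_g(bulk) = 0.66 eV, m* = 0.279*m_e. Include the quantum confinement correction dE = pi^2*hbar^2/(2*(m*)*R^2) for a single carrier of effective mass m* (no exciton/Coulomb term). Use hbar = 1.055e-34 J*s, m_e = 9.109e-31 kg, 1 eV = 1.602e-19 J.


Radius R = 5/2 nm = 2.5e-09 m
Confinement energy dE = pi^2 * hbar^2 / (2 * m_eff * m_e * R^2)
dE = pi^2 * (1.055e-34)^2 / (2 * 0.279 * 9.109e-31 * (2.5e-09)^2) J, divided by 1.602e-19 J/eV
dE = 0.2159 eV
Total band gap = E_g(bulk) + dE = 0.66 + 0.2159 = 0.8759 eV

0.8759


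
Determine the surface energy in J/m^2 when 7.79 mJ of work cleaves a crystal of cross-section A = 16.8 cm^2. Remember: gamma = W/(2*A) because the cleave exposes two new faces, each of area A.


Convert: A = 16.8 cm^2 = 0.00168 m^2, W = 7.79 mJ = 0.00779 J
Cleaving exposes two faces of area A, so total new surface = 2*A and gamma = W / (2*A)
gamma = 0.00779 / (2 * 0.00168)
gamma = 2.318 J/m^2

2.318


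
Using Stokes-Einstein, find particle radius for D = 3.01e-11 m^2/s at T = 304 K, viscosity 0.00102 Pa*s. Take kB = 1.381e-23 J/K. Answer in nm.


Stokes-Einstein: R = kB*T / (6*pi*eta*D)
R = 1.381e-23 * 304 / (6 * pi * 0.00102 * 3.01e-11)
R = 7.25437e-09 m = 7.25 nm

7.25


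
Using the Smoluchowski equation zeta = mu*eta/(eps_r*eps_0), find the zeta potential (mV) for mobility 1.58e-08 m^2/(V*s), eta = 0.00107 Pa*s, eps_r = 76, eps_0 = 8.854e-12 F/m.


Smoluchowski equation: zeta = mu * eta / (eps_r * eps_0)
zeta = 1.58e-08 * 0.00107 / (76 * 8.854e-12)
zeta = 0.025124 V = 25.12 mV

25.12
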